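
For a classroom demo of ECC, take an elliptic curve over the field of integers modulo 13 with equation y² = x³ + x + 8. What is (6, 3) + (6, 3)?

tangent at (6, 3): λ = (3·6² + 1)/(2·3) ≡ 5/6. 6⁻¹ ≡ 11 (mod 13) since 6·11 = 66 ≡ 1, so λ ≡ 5·11 ≡ 3.
  x = λ² - 6 - 6 = 9 - 12 ≡ 10; y = λ·(6 - 10) - 3 ≡ 11. → (10, 11)

(10, 11)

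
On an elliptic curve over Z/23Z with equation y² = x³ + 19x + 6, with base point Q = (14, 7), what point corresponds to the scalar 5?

Double-and-add on 5 = (101)₂. Start with Q = (14, 7) for the leading 1-bit.
double: tangent at (14, 7): λ = (3·14² + 19)/(2·7) ≡ 9/14. 14⁻¹ ≡ 5 (mod 23), so λ ≡ 9·5 ≡ 22.
  x = λ² - 14 - 14 = 484 - 28 ≡ 19; y = λ·(14 - 19) - 7 ≡ 21. → (19, 21)
double: tangent at (19, 21): λ = (3·19² + 19)/(2·21) ≡ 21/19. 19⁻¹ ≡ 17 (mod 23), so λ ≡ 21·17 ≡ 12.
  x = λ² - 19 - 19 = 144 - 38 ≡ 14; y = λ·(19 - 14) - 21 ≡ 16. → (14, 16)
add Q: (14, 16) + (14, 7): same x and y₁ ≡ -y₂, so the sum is the point at infinity.

O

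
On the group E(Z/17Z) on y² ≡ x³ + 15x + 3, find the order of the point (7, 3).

2P: tangent at (7, 3): λ = (3·7² + 15)/(2·3) ≡ 9/6. 6⁻¹ ≡ 3 (mod 17), so λ ≡ 9·3 ≡ 10.
  x = λ² - 7 - 7 = 100 - 14 ≡ 1; y = λ·(7 - 1) - 3 ≡ 6. → (1, 6)
3P: (1, 6) + (7, 3). λ = (3 - 6)/(7 - 1) ≡ 14/6 mod 17. 6⁻¹ ≡ 3 (mod 17) since 6·3 = 18 ≡ 1, so λ ≡ 8.
  x = λ² - 1 - 7 = 64 - 8 ≡ 5; y = λ·(1 - 5) - 6 ≡ 13. → (5, 13)
4P: (5, 13) + (7, 3). λ = (3 - 13)/(7 - 5) ≡ 7/2 mod 17. 2⁻¹ ≡ 9 (mod 17) since 2·9 = 18 ≡ 1, so λ ≡ 12.
  x = λ² - 5 - 7 = 144 - 12 ≡ 13; y = λ·(5 - 13) - 13 ≡ 10. → (13, 10)
5P: (13, 10) + (7, 3). λ = (3 - 10)/(7 - 13) ≡ 10/11 mod 17. 11⁻¹ ≡ 14 (mod 17), so λ ≡ 4.
  x = λ² - 13 - 7 = 16 - 20 ≡ 13; y = λ·(13 - 13) - 10 ≡ 7. → (13, 7)
6P: (13, 7) + (7, 3). λ = (3 - 7)/(7 - 13) ≡ 13/11 mod 17. 11⁻¹ ≡ 14 (mod 17), so λ ≡ 12.
  x = λ² - 13 - 7 = 144 - 20 ≡ 5; y = λ·(13 - 5) - 7 ≡ 4. → (5, 4)
7P: (5, 4) + (7, 3). λ = (3 - 4)/(7 - 5) ≡ 16/2 mod 17. 2⁻¹ ≡ 9 (mod 17), so λ ≡ 8.
  x = λ² - 5 - 7 = 64 - 12 ≡ 1; y = λ·(5 - 1) - 4 ≡ 11. → (1, 11)
8P: (1, 11) + (7, 3). λ = (3 - 11)/(7 - 1) ≡ 9/6 mod 17. 6⁻¹ ≡ 3 (mod 17), so λ ≡ 10.
  x = λ² - 1 - 7 = 100 - 8 ≡ 7; y = λ·(1 - 7) - 11 ≡ 14. → (7, 14)
9P: (7, 14) + (7, 3): same x and y₁ ≡ -y₂, so the sum is O.
9P = O, so the order is 9.

9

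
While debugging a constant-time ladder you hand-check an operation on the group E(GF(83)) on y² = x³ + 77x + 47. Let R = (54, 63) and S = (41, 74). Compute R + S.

(54, 63) + (41, 74). λ = (74 - 63)/(41 - 54) ≡ 11/70 mod 83. 70⁻¹ ≡ 51 (mod 83), so λ ≡ 63.
  x = λ² - 54 - 41 = 3969 - 95 ≡ 56; y = λ·(54 - 56) - 63 ≡ 60. → (56, 60)

(56, 60)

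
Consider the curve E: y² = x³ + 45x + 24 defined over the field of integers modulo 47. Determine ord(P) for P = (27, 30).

3

2P: tangent at (27, 30): λ = (3·27² + 45)/(2·30) ≡ 23/13. 13⁻¹ ≡ 29 (mod 47) since 13·29 = 377 ≡ 1, so λ ≡ 23·29 ≡ 9.
  x = λ² - 27 - 27 = 81 - 54 ≡ 27; y = λ·(27 - 27) - 30 ≡ 17. → (27, 17)
3P: (27, 17) + (27, 30): same x and y₁ ≡ -y₂, so the sum is ∞.
3P = ∞, so the order is 3.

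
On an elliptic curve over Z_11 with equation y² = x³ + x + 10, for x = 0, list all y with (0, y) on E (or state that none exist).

none

x³ + 1x + 10 = 10 ≡ 10 (mod 11).
10 is a non-residue mod 11; no y exists.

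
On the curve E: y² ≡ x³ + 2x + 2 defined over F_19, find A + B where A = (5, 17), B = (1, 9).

(5, 17) + (1, 9). λ = (9 - 17)/(1 - 5) ≡ 11/15 mod 19. 15⁻¹ ≡ 14 (mod 19) since 15·14 = 210 ≡ 1, so λ ≡ 2.
  x = λ² - 5 - 1 = 4 - 6 ≡ 17; y = λ·(5 - 17) - 17 ≡ 16. → (17, 16)

(17, 16)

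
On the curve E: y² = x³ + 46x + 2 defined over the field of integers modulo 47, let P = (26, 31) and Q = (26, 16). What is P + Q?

The two points share x = 26 and their y-coordinates satisfy 31 + 16 ≡ 0 (mod 47), so they are inverses. Their sum is O.

O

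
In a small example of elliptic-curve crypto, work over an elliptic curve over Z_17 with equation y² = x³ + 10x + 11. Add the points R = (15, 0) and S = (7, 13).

(8, 12)

(15, 0) + (7, 13). λ = (13 - 0)/(7 - 15) ≡ 13/9 mod 17. 9⁻¹ ≡ 2 (mod 17), so λ ≡ 9.
  x = λ² - 15 - 7 = 81 - 22 ≡ 8; y = λ·(15 - 8) - 0 ≡ 12. → (8, 12)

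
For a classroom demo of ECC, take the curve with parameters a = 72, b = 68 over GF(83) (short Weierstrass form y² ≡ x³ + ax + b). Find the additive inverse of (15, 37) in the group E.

-(15, 37) = (15, -37 mod 83) = (15, 46).

(15, 46)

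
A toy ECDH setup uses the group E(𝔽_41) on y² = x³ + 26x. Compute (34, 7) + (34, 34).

The two points share x = 34 and their y-coordinates satisfy 7 + 34 ≡ 0 (mod 41), so they are inverses. Their sum is 𝒪.

O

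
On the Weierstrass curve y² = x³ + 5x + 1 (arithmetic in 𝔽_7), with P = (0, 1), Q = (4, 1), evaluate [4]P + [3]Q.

(0, 6)

First 4P:
Repeated addition: build up to 4P.
2P: tangent at (0, 1): λ = (3·0² + 5)/(2·1) ≡ 5/2. 2⁻¹ ≡ 4 (mod 7), so λ ≡ 5·4 ≡ 6.
  x = λ² - 0 - 0 = 36 - 0 ≡ 1; y = λ·(0 - 1) - 1 ≡ 0. → (1, 0)
3P: (1, 0) + (0, 1). λ = (1 - 0)/(0 - 1) ≡ 1/6 mod 7. 6⁻¹ ≡ 6 (mod 7), so λ ≡ 6.
  x = λ² - 1 - 0 = 36 - 1 ≡ 0; y = λ·(1 - 0) - 0 ≡ 6. → (0, 6)
4P: (0, 6) + (0, 1): same x and y₁ ≡ -y₂, so the sum is O.
4P = O.
Next 3Q:
Repeated addition: build up to 3Q.
2Q: tangent at (4, 1): λ = (3·4² + 5)/(2·1) ≡ 4/2. 2⁻¹ ≡ 4 (mod 7), so λ ≡ 4·4 ≡ 2.
  x = λ² - 4 - 4 = 4 - 8 ≡ 3; y = λ·(4 - 3) - 1 ≡ 1. → (3, 1)
3Q: (3, 1) + (4, 1). λ = (1 - 1)/(4 - 3) ≡ 0/1 mod 7. 1⁻¹ ≡ 1 (mod 7) since 1·1 = 1 ≡ 1, so λ ≡ 0.
  x = λ² - 3 - 4 = 0 - 7 ≡ 0; y = λ·(3 - 0) - 1 ≡ 6. → (0, 6)
3Q = (0, 6).
Finally 4P + 3Q:
O + (0, 6) = (0, 6) (identity).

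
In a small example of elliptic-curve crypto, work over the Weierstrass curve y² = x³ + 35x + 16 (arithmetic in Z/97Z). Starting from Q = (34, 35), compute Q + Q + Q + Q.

Repeated addition: build up to 4Q.
2Q: tangent at (34, 35): λ = (3·34² + 35)/(2·35) ≡ 11/70. 70⁻¹ ≡ 79 (mod 97) since 70·79 = 5530 ≡ 1, so λ ≡ 11·79 ≡ 93.
  x = λ² - 34 - 34 = 8649 - 68 ≡ 45; y = λ·(34 - 45) - 35 ≡ 9. → (45, 9)
3Q: (45, 9) + (34, 35). λ = (35 - 9)/(34 - 45) ≡ 26/86 mod 97. 86⁻¹ ≡ 44 (mod 97), so λ ≡ 77.
  x = λ² - 45 - 34 = 5929 - 79 ≡ 30; y = λ·(45 - 30) - 9 ≡ 79. → (30, 79)
4Q: (30, 79) + (34, 35). λ = (35 - 79)/(34 - 30) ≡ 53/4 mod 97. 4⁻¹ ≡ 73 (mod 97) since 4·73 = 292 ≡ 1, so λ ≡ 86.
  x = λ² - 30 - 34 = 7396 - 64 ≡ 57; y = λ·(30 - 57) - 79 ≡ 24. → (57, 24)

(57, 24)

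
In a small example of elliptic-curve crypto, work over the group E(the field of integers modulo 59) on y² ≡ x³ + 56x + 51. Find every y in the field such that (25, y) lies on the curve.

x³ + 56x + 51 = 17076 ≡ 25 (mod 59).
Square roots of 25 mod 59: 5 and 54 (since 5² = 25 ≡ 25).

5, 54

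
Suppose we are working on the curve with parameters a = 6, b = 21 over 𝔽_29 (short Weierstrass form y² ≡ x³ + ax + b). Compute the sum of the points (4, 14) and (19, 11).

(13, 11)

(4, 14) + (19, 11). λ = (11 - 14)/(19 - 4) ≡ 26/15 mod 29. 15⁻¹ ≡ 2 (mod 29), so λ ≡ 23.
  x = λ² - 4 - 19 = 529 - 23 ≡ 13; y = λ·(4 - 13) - 14 ≡ 11. → (13, 11)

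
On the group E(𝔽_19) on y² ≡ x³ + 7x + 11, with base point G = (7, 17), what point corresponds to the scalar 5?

(8, 3)

Double-and-add on 5 = (101)₂. Start with G = (7, 17) for the leading 1-bit.
double: tangent at (7, 17): λ = (3·7² + 7)/(2·17) ≡ 2/15. 15⁻¹ ≡ 14 (mod 19), so λ ≡ 2·14 ≡ 9.
  x = λ² - 7 - 7 = 81 - 14 ≡ 10; y = λ·(7 - 10) - 17 ≡ 13. → (10, 13)
double: tangent at (10, 13): λ = (3·10² + 7)/(2·13) ≡ 3/7. 7⁻¹ ≡ 11 (mod 19), so λ ≡ 3·11 ≡ 14.
  x = λ² - 10 - 10 = 196 - 20 ≡ 5; y = λ·(10 - 5) - 13 ≡ 0. → (5, 0)
add G: (5, 0) + (7, 17). λ = (17 - 0)/(7 - 5) ≡ 17/2 mod 19. 2⁻¹ ≡ 10 (mod 19), so λ ≡ 18.
  x = λ² - 5 - 7 = 324 - 12 ≡ 8; y = λ·(5 - 8) - 0 ≡ 3. → (8, 3)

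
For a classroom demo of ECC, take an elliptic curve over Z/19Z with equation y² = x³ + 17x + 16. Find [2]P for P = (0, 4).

(6, 7)

tangent at (0, 4): λ = (3·0² + 17)/(2·4) ≡ 17/8. 8⁻¹ ≡ 12 (mod 19) since 8·12 = 96 ≡ 1, so λ ≡ 17·12 ≡ 14.
  x = λ² - 0 - 0 = 196 - 0 ≡ 6; y = λ·(0 - 6) - 4 ≡ 7. → (6, 7)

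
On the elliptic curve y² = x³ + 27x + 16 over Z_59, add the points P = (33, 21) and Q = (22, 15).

(33, 21) + (22, 15). λ = (15 - 21)/(22 - 33) ≡ 53/48 mod 59. 48⁻¹ ≡ 16 (mod 59), so λ ≡ 22.
  x = λ² - 33 - 22 = 484 - 55 ≡ 16; y = λ·(33 - 16) - 21 ≡ 58. → (16, 58)

(16, 58)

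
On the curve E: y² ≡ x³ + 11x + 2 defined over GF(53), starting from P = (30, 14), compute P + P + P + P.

Double-and-add on 4 = (100)₂. Start with P = (30, 14) for the leading 1-bit.
double: tangent at (30, 14): λ = (3·30² + 11)/(2·14) ≡ 8/28. 28⁻¹ ≡ 36 (mod 53), so λ ≡ 8·36 ≡ 23.
  x = λ² - 30 - 30 = 529 - 60 ≡ 45; y = λ·(30 - 45) - 14 ≡ 12. → (45, 12)
double: tangent at (45, 12): λ = (3·45² + 11)/(2·12) ≡ 44/24. 24⁻¹ ≡ 42 (mod 53), so λ ≡ 44·42 ≡ 46.
  x = λ² - 45 - 45 = 2116 - 90 ≡ 12; y = λ·(45 - 12) - 12 ≡ 22. → (12, 22)

(12, 22)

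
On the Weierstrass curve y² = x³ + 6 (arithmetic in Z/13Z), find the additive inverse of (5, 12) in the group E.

-(5, 12) = (5, -12 mod 13) = (5, 1).

(5, 1)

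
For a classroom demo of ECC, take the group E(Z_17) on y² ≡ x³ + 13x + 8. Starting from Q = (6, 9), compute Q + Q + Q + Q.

(15, 5)

Repeated addition: build up to 4Q.
2Q: tangent at (6, 9): λ = (3·6² + 13)/(2·9) ≡ 2/1. 1⁻¹ ≡ 1 (mod 17) since 1·1 = 1 ≡ 1, so λ ≡ 2·1 ≡ 2.
  x = λ² - 6 - 6 = 4 - 12 ≡ 9; y = λ·(6 - 9) - 9 ≡ 2. → (9, 2)
3Q: (9, 2) + (6, 9). λ = (9 - 2)/(6 - 9) ≡ 7/14 mod 17. 14⁻¹ ≡ 11 (mod 17) since 14·11 = 154 ≡ 1, so λ ≡ 9.
  x = λ² - 9 - 6 = 81 - 15 ≡ 15; y = λ·(9 - 15) - 2 ≡ 12. → (15, 12)
4Q: (15, 12) + (6, 9). λ = (9 - 12)/(6 - 15) ≡ 14/8 mod 17. 8⁻¹ ≡ 15 (mod 17), so λ ≡ 6.
  x = λ² - 15 - 6 = 36 - 21 ≡ 15; y = λ·(15 - 15) - 12 ≡ 5. → (15, 5)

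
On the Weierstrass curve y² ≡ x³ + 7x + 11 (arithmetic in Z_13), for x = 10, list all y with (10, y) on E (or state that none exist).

none

x³ + 7x + 11 = 1081 ≡ 2 (mod 13).
2 is a non-residue mod 13; no y exists.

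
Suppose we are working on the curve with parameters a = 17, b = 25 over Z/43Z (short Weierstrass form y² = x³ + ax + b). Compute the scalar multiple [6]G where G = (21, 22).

Repeated addition: build up to 6G.
2G: tangent at (21, 22): λ = (3·21² + 17)/(2·22) ≡ 7/1. 1⁻¹ ≡ 1 (mod 43), so λ ≡ 7·1 ≡ 7.
  x = λ² - 21 - 21 = 49 - 42 ≡ 7; y = λ·(21 - 7) - 22 ≡ 33. → (7, 33)
3G: (7, 33) + (21, 22). λ = (22 - 33)/(21 - 7) ≡ 32/14 mod 43. 14⁻¹ ≡ 40 (mod 43), so λ ≡ 33.
  x = λ² - 7 - 21 = 1089 - 28 ≡ 29; y = λ·(7 - 29) - 33 ≡ 15. → (29, 15)
4G: (29, 15) + (21, 22). λ = (22 - 15)/(21 - 29) ≡ 7/35 mod 43. 35⁻¹ ≡ 16 (mod 43), so λ ≡ 26.
  x = λ² - 29 - 21 = 676 - 50 ≡ 24; y = λ·(29 - 24) - 15 ≡ 29. → (24, 29)
5G: (24, 29) + (21, 22). λ = (22 - 29)/(21 - 24) ≡ 36/40 mod 43. 40⁻¹ ≡ 14 (mod 43) since 40·14 = 560 ≡ 1, so λ ≡ 31.
  x = λ² - 24 - 21 = 961 - 45 ≡ 13; y = λ·(24 - 13) - 29 ≡ 11. → (13, 11)
6G: (13, 11) + (21, 22). λ = (22 - 11)/(21 - 13) ≡ 11/8 mod 43. 8⁻¹ ≡ 27 (mod 43) since 8·27 = 216 ≡ 1, so λ ≡ 39.
  x = λ² - 13 - 21 = 1521 - 34 ≡ 25; y = λ·(13 - 25) - 11 ≡ 37. → (25, 37)

(25, 37)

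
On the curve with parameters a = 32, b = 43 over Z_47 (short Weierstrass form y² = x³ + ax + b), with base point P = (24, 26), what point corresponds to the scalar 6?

(22, 16)

Repeated addition: build up to 6P.
2P: tangent at (24, 26): λ = (3·24² + 32)/(2·26) ≡ 21/5. 5⁻¹ ≡ 19 (mod 47), so λ ≡ 21·19 ≡ 23.
  x = λ² - 24 - 24 = 529 - 48 ≡ 11; y = λ·(24 - 11) - 26 ≡ 38. → (11, 38)
3P: (11, 38) + (24, 26). λ = (26 - 38)/(24 - 11) ≡ 35/13 mod 47. 13⁻¹ ≡ 29 (mod 47) since 13·29 = 377 ≡ 1, so λ ≡ 28.
  x = λ² - 11 - 24 = 784 - 35 ≡ 44; y = λ·(11 - 44) - 38 ≡ 25. → (44, 25)
4P: (44, 25) + (24, 26). λ = (26 - 25)/(24 - 44) ≡ 1/27 mod 47. 27⁻¹ ≡ 7 (mod 47), so λ ≡ 7.
  x = λ² - 44 - 24 = 49 - 68 ≡ 28; y = λ·(44 - 28) - 25 ≡ 40. → (28, 40)
5P: (28, 40) + (24, 26). λ = (26 - 40)/(24 - 28) ≡ 33/43 mod 47. 43⁻¹ ≡ 35 (mod 47), so λ ≡ 27.
  x = λ² - 28 - 24 = 729 - 52 ≡ 19; y = λ·(28 - 19) - 40 ≡ 15. → (19, 15)
6P: (19, 15) + (24, 26). λ = (26 - 15)/(24 - 19) ≡ 11/5 mod 47. 5⁻¹ ≡ 19 (mod 47) since 5·19 = 95 ≡ 1, so λ ≡ 21.
  x = λ² - 19 - 24 = 441 - 43 ≡ 22; y = λ·(19 - 22) - 15 ≡ 16. → (22, 16)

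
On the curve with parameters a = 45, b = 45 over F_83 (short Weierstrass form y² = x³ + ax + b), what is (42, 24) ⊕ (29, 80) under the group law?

(6, 38)

(42, 24) + (29, 80). λ = (80 - 24)/(29 - 42) ≡ 56/70 mod 83. 70⁻¹ ≡ 51 (mod 83), so λ ≡ 34.
  x = λ² - 42 - 29 = 1156 - 71 ≡ 6; y = λ·(42 - 6) - 24 ≡ 38. → (6, 38)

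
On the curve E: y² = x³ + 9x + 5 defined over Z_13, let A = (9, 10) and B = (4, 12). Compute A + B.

(9, 10) + (4, 12). λ = (12 - 10)/(4 - 9) ≡ 2/8 mod 13. 8⁻¹ ≡ 5 (mod 13), so λ ≡ 10.
  x = λ² - 9 - 4 = 100 - 13 ≡ 9; y = λ·(9 - 9) - 10 ≡ 3. → (9, 3)

(9, 3)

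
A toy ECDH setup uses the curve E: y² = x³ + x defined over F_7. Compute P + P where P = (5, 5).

(1, 3)

tangent at (5, 5): λ = (3·5² + 1)/(2·5) ≡ 6/3. 3⁻¹ ≡ 5 (mod 7), so λ ≡ 6·5 ≡ 2.
  x = λ² - 5 - 5 = 4 - 10 ≡ 1; y = λ·(5 - 1) - 5 ≡ 3. → (1, 3)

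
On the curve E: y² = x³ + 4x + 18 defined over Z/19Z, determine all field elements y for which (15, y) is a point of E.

none

x³ + 4x + 18 = 3453 ≡ 14 (mod 19).
14 is a non-residue mod 19; no y exists.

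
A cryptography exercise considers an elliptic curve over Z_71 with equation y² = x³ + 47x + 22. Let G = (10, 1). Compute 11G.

(26, 54)

Double-and-add on 11 = (1011)₂. Start with G = (10, 1) for the leading 1-bit.
double: tangent at (10, 1): λ = (3·10² + 47)/(2·1) ≡ 63/2. 2⁻¹ ≡ 36 (mod 71), so λ ≡ 63·36 ≡ 67.
  x = λ² - 10 - 10 = 4489 - 20 ≡ 67; y = λ·(10 - 67) - 1 ≡ 14. → (67, 14)
double: tangent at (67, 14): λ = (3·67² + 47)/(2·14) ≡ 24/28. 28⁻¹ ≡ 33 (mod 71) since 28·33 = 924 ≡ 1, so λ ≡ 24·33 ≡ 11.
  x = λ² - 67 - 67 = 121 - 134 ≡ 58; y = λ·(67 - 58) - 14 ≡ 14. → (58, 14)
add G: (58, 14) + (10, 1). λ = (1 - 14)/(10 - 58) ≡ 58/23 mod 71. 23⁻¹ ≡ 34 (mod 71), so λ ≡ 55.
  x = λ² - 58 - 10 = 3025 - 68 ≡ 46; y = λ·(58 - 46) - 14 ≡ 7. → (46, 7)
double: tangent at (46, 7): λ = (3·46² + 47)/(2·7) ≡ 5/14. 14⁻¹ ≡ 66 (mod 71), so λ ≡ 5·66 ≡ 46.
  x = λ² - 46 - 46 = 2116 - 92 ≡ 36; y = λ·(46 - 36) - 7 ≡ 27. → (36, 27)
add G: (36, 27) + (10, 1). λ = (1 - 27)/(10 - 36) ≡ 45/45 mod 71. 45⁻¹ ≡ 30 (mod 71) since 45·30 = 1350 ≡ 1, so λ ≡ 1.
  x = λ² - 36 - 10 = 1 - 46 ≡ 26; y = λ·(36 - 26) - 27 ≡ 54. → (26, 54)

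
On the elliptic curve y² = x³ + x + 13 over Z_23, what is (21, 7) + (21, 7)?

(20, 12)

tangent at (21, 7): λ = (3·21² + 1)/(2·7) ≡ 13/14. 14⁻¹ ≡ 5 (mod 23) since 14·5 = 70 ≡ 1, so λ ≡ 13·5 ≡ 19.
  x = λ² - 21 - 21 = 361 - 42 ≡ 20; y = λ·(21 - 20) - 7 ≡ 12. → (20, 12)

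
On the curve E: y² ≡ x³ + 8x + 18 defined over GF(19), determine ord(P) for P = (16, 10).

6

2P: tangent at (16, 10): λ = (3·16² + 8)/(2·10) ≡ 16/1. 1⁻¹ ≡ 1 (mod 19), so λ ≡ 16·1 ≡ 16.
  x = λ² - 16 - 16 = 256 - 32 ≡ 15; y = λ·(16 - 15) - 10 ≡ 6. → (15, 6)
3P: (15, 6) + (16, 10). λ = (10 - 6)/(16 - 15) ≡ 4/1 mod 19. 1⁻¹ ≡ 1 (mod 19), so λ ≡ 4.
  x = λ² - 15 - 16 = 16 - 31 ≡ 4; y = λ·(15 - 4) - 6 ≡ 0. → (4, 0)
4P: (4, 0) + (16, 10). λ = (10 - 0)/(16 - 4) ≡ 10/12 mod 19. 12⁻¹ ≡ 8 (mod 19), so λ ≡ 4.
  x = λ² - 4 - 16 = 16 - 20 ≡ 15; y = λ·(4 - 15) - 0 ≡ 13. → (15, 13)
5P: (15, 13) + (16, 10). λ = (10 - 13)/(16 - 15) ≡ 16/1 mod 19. 1⁻¹ ≡ 1 (mod 19), so λ ≡ 16.
  x = λ² - 15 - 16 = 256 - 31 ≡ 16; y = λ·(15 - 16) - 13 ≡ 9. → (16, 9)
6P: (16, 9) + (16, 10): same x and y₁ ≡ -y₂, so the sum is O.
6P = O, so the order is 6.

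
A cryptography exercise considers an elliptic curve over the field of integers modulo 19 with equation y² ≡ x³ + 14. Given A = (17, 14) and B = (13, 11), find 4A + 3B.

First 4A:
Repeated addition: build up to 4A.
2A: tangent at (17, 14): λ = (3·17² + 0)/(2·14) ≡ 12/9. 9⁻¹ ≡ 17 (mod 19), so λ ≡ 12·17 ≡ 14.
  x = λ² - 17 - 17 = 196 - 34 ≡ 10; y = λ·(17 - 10) - 14 ≡ 8. → (10, 8)
3A: (10, 8) + (17, 14). λ = (14 - 8)/(17 - 10) ≡ 6/7 mod 19. 7⁻¹ ≡ 11 (mod 19), so λ ≡ 9.
  x = λ² - 10 - 17 = 81 - 27 ≡ 16; y = λ·(10 - 16) - 8 ≡ 14. → (16, 14)
4A: (16, 14) + (17, 14). λ = (14 - 14)/(17 - 16) ≡ 0/1 mod 19. 1⁻¹ ≡ 1 (mod 19) since 1·1 = 1 ≡ 1, so λ ≡ 0.
  x = λ² - 16 - 17 = 0 - 33 ≡ 5; y = λ·(16 - 5) - 14 ≡ 5. → (5, 5)
4A = (5, 5).
Next 3B:
Repeated addition: build up to 3B.
2B: tangent at (13, 11): λ = (3·13² + 0)/(2·11) ≡ 13/3. 3⁻¹ ≡ 13 (mod 19), so λ ≡ 13·13 ≡ 17.
  x = λ² - 13 - 13 = 289 - 26 ≡ 16; y = λ·(13 - 16) - 11 ≡ 14. → (16, 14)
3B: (16, 14) + (13, 11). λ = (11 - 14)/(13 - 16) ≡ 16/16 mod 19. 16⁻¹ ≡ 6 (mod 19), so λ ≡ 1.
  x = λ² - 16 - 13 = 1 - 29 ≡ 10; y = λ·(16 - 10) - 14 ≡ 11. → (10, 11)
3B = (10, 11).
Finally 4A + 3B:
(5, 5) + (10, 11). λ = (11 - 5)/(10 - 5) ≡ 6/5 mod 19. 5⁻¹ ≡ 4 (mod 19), so λ ≡ 5.
  x = λ² - 5 - 10 = 25 - 15 ≡ 10; y = λ·(5 - 10) - 5 ≡ 8. → (10, 8)

(10, 8)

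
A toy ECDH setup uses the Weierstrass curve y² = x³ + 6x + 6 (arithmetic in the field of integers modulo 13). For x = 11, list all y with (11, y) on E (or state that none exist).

x³ + 6x + 6 = 1403 ≡ 12 (mod 13).
Square roots of 12 mod 13: 5 and 8 (since 5² = 25 ≡ 12).

5, 8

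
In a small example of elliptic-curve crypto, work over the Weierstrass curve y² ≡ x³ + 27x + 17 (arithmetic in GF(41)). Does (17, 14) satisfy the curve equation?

y² = 14² ≡ 32; x³ + 27x + 17 = 5389 ≡ 18 (mod 41). 32 ≠ 18.

no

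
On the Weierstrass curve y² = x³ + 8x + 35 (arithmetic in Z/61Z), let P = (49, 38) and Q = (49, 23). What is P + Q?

O

The two points share x = 49 and their y-coordinates satisfy 38 + 23 ≡ 0 (mod 61), so they are inverses. Their sum is O.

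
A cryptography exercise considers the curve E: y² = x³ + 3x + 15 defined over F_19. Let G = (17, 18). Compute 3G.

Repeated addition: build up to 3G.
2G: tangent at (17, 18): λ = (3·17² + 3)/(2·18) ≡ 15/17. 17⁻¹ ≡ 9 (mod 19) since 17·9 = 153 ≡ 1, so λ ≡ 15·9 ≡ 2.
  x = λ² - 17 - 17 = 4 - 34 ≡ 8; y = λ·(17 - 8) - 18 ≡ 0. → (8, 0)
3G: (8, 0) + (17, 18). λ = (18 - 0)/(17 - 8) ≡ 18/9 mod 19. 9⁻¹ ≡ 17 (mod 19), so λ ≡ 2.
  x = λ² - 8 - 17 = 4 - 25 ≡ 17; y = λ·(8 - 17) - 0 ≡ 1. → (17, 1)

(17, 1)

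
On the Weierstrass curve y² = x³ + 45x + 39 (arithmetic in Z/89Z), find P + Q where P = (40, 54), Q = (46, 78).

(19, 30)

(40, 54) + (46, 78). λ = (78 - 54)/(46 - 40) ≡ 24/6 mod 89. 6⁻¹ ≡ 15 (mod 89), so λ ≡ 4.
  x = λ² - 40 - 46 = 16 - 86 ≡ 19; y = λ·(40 - 19) - 54 ≡ 30. → (19, 30)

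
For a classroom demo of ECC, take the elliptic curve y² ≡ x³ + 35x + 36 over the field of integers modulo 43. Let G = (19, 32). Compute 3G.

(32, 13)

Repeated addition: build up to 3G.
2G: tangent at (19, 32): λ = (3·19² + 35)/(2·32) ≡ 0/21. 21⁻¹ ≡ 41 (mod 43), so λ ≡ 0·41 ≡ 0.
  x = λ² - 19 - 19 = 0 - 38 ≡ 5; y = λ·(19 - 5) - 32 ≡ 11. → (5, 11)
3G: (5, 11) + (19, 32). λ = (32 - 11)/(19 - 5) ≡ 21/14 mod 43. 14⁻¹ ≡ 40 (mod 43), so λ ≡ 23.
  x = λ² - 5 - 19 = 529 - 24 ≡ 32; y = λ·(5 - 32) - 11 ≡ 13. → (32, 13)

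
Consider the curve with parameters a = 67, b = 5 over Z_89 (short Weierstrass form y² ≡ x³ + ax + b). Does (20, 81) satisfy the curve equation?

y² = 81² ≡ 64; x³ + 67x + 5 = 9345 ≡ 0 (mod 89). 64 ≠ 0.

no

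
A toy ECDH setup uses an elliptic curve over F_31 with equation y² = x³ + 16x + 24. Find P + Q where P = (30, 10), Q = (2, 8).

(27, 19)

(30, 10) + (2, 8). λ = (8 - 10)/(2 - 30) ≡ 29/3 mod 31. 3⁻¹ ≡ 21 (mod 31) since 3·21 = 63 ≡ 1, so λ ≡ 20.
  x = λ² - 30 - 2 = 400 - 32 ≡ 27; y = λ·(30 - 27) - 10 ≡ 19. → (27, 19)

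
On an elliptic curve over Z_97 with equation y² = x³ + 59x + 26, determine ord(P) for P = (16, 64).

5

2P: tangent at (16, 64): λ = (3·16² + 59)/(2·64) ≡ 51/31. 31⁻¹ ≡ 72 (mod 97), so λ ≡ 51·72 ≡ 83.
  x = λ² - 16 - 16 = 6889 - 32 ≡ 67; y = λ·(16 - 67) - 64 ≡ 68. → (67, 68)
3P: (67, 68) + (16, 64). λ = (64 - 68)/(16 - 67) ≡ 93/46 mod 97. 46⁻¹ ≡ 19 (mod 97), so λ ≡ 21.
  x = λ² - 67 - 16 = 441 - 83 ≡ 67; y = λ·(67 - 67) - 68 ≡ 29. → (67, 29)
4P: (67, 29) + (16, 64). λ = (64 - 29)/(16 - 67) ≡ 35/46 mod 97. 46⁻¹ ≡ 19 (mod 97), so λ ≡ 83.
  x = λ² - 67 - 16 = 6889 - 83 ≡ 16; y = λ·(67 - 16) - 29 ≡ 33. → (16, 33)
5P: (16, 33) + (16, 64): same x and y₁ ≡ -y₂, so the sum is O.
5P = O, so the order is 5.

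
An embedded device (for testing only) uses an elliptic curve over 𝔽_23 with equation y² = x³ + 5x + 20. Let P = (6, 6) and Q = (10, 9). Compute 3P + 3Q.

First 3P:
Repeated addition: build up to 3P.
2P: tangent at (6, 6): λ = (3·6² + 5)/(2·6) ≡ 21/12. 12⁻¹ ≡ 2 (mod 23) since 12·2 = 24 ≡ 1, so λ ≡ 21·2 ≡ 19.
  x = λ² - 6 - 6 = 361 - 12 ≡ 4; y = λ·(6 - 4) - 6 ≡ 9. → (4, 9)
3P: (4, 9) + (6, 6). λ = (6 - 9)/(6 - 4) ≡ 20/2 mod 23. 2⁻¹ ≡ 12 (mod 23), so λ ≡ 10.
  x = λ² - 4 - 6 = 100 - 10 ≡ 21; y = λ·(4 - 21) - 9 ≡ 5. → (21, 5)
3P = (21, 5).
Next 3Q:
Repeated addition: build up to 3Q.
2Q: tangent at (10, 9): λ = (3·10² + 5)/(2·9) ≡ 6/18. 18⁻¹ ≡ 9 (mod 23), so λ ≡ 6·9 ≡ 8.
  x = λ² - 10 - 10 = 64 - 20 ≡ 21; y = λ·(10 - 21) - 9 ≡ 18. → (21, 18)
3Q: (21, 18) + (10, 9). λ = (9 - 18)/(10 - 21) ≡ 14/12 mod 23. 12⁻¹ ≡ 2 (mod 23), so λ ≡ 5.
  x = λ² - 21 - 10 = 25 - 31 ≡ 17; y = λ·(21 - 17) - 18 ≡ 2. → (17, 2)
3Q = (17, 2).
Finally 3P + 3Q:
(21, 5) + (17, 2). λ = (2 - 5)/(17 - 21) ≡ 20/19 mod 23. 19⁻¹ ≡ 17 (mod 23) since 19·17 = 323 ≡ 1, so λ ≡ 18.
  x = λ² - 21 - 17 = 324 - 38 ≡ 10; y = λ·(21 - 10) - 5 ≡ 9. → (10, 9)

(10, 9)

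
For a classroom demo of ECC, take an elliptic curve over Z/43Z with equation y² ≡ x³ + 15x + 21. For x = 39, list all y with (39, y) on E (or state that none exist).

none

x³ + 15x + 21 = 59925 ≡ 26 (mod 43).
26 is a non-residue mod 43; no y exists.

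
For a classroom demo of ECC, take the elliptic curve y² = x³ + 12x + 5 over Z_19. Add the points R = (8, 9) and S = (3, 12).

(8, 9) + (3, 12). λ = (12 - 9)/(3 - 8) ≡ 3/14 mod 19. 14⁻¹ ≡ 15 (mod 19), so λ ≡ 7.
  x = λ² - 8 - 3 = 49 - 11 ≡ 0; y = λ·(8 - 0) - 9 ≡ 9. → (0, 9)

(0, 9)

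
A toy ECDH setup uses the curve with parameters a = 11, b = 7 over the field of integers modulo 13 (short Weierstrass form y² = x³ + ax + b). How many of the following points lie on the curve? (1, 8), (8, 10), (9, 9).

2

(1, 8): 8² ≡ 12, rhs ≡ 6 → off.
(8, 10): 10² ≡ 9, rhs ≡ 9 → on.
(9, 9): 9² ≡ 3, rhs ≡ 3 → on.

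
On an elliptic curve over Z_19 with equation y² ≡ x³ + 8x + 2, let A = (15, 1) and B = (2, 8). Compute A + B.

(15, 1) + (2, 8). λ = (8 - 1)/(2 - 15) ≡ 7/6 mod 19. 6⁻¹ ≡ 16 (mod 19), so λ ≡ 17.
  x = λ² - 15 - 2 = 289 - 17 ≡ 6; y = λ·(15 - 6) - 1 ≡ 0. → (6, 0)

(6, 0)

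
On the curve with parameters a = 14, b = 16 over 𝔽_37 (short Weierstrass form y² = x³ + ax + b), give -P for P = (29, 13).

(29, 24)

-(29, 13) = (29, -13 mod 37) = (29, 24).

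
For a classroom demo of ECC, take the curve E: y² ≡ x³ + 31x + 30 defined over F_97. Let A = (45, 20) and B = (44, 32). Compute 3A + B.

(77, 25)

First 3A:
Repeated addition: build up to 3A.
2A: tangent at (45, 20): λ = (3·45² + 31)/(2·20) ≡ 92/40. 40⁻¹ ≡ 17 (mod 97), so λ ≡ 92·17 ≡ 12.
  x = λ² - 45 - 45 = 144 - 90 ≡ 54; y = λ·(45 - 54) - 20 ≡ 66. → (54, 66)
3A: (54, 66) + (45, 20). λ = (20 - 66)/(45 - 54) ≡ 51/88 mod 97. 88⁻¹ ≡ 43 (mod 97), so λ ≡ 59.
  x = λ² - 54 - 45 = 3481 - 99 ≡ 84; y = λ·(54 - 84) - 66 ≡ 7. → (84, 7)
3A = (84, 7).
Finally 3A + B:
(84, 7) + (44, 32). λ = (32 - 7)/(44 - 84) ≡ 25/57 mod 97. 57⁻¹ ≡ 80 (mod 97), so λ ≡ 60.
  x = λ² - 84 - 44 = 3600 - 128 ≡ 77; y = λ·(84 - 77) - 7 ≡ 25. → (77, 25)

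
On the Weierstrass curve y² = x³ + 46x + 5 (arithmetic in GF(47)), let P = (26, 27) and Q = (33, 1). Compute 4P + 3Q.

(31, 22)

First 4P:
Repeated addition: build up to 4P.
2P: tangent at (26, 27): λ = (3·26² + 46)/(2·27) ≡ 6/7. 7⁻¹ ≡ 27 (mod 47) since 7·27 = 189 ≡ 1, so λ ≡ 6·27 ≡ 21.
  x = λ² - 26 - 26 = 441 - 52 ≡ 13; y = λ·(26 - 13) - 27 ≡ 11. → (13, 11)
3P: (13, 11) + (26, 27). λ = (27 - 11)/(26 - 13) ≡ 16/13 mod 47. 13⁻¹ ≡ 29 (mod 47) since 13·29 = 377 ≡ 1, so λ ≡ 41.
  x = λ² - 13 - 26 = 1681 - 39 ≡ 44; y = λ·(13 - 44) - 11 ≡ 34. → (44, 34)
4P: (44, 34) + (26, 27). λ = (27 - 34)/(26 - 44) ≡ 40/29 mod 47. 29⁻¹ ≡ 13 (mod 47), so λ ≡ 3.
  x = λ² - 44 - 26 = 9 - 70 ≡ 33; y = λ·(44 - 33) - 34 ≡ 46. → (33, 46)
4P = (33, 46).
Next 3Q:
Repeated addition: build up to 3Q.
2Q: tangent at (33, 1): λ = (3·33² + 46)/(2·1) ≡ 23/2. 2⁻¹ ≡ 24 (mod 47), so λ ≡ 23·24 ≡ 35.
  x = λ² - 33 - 33 = 1225 - 66 ≡ 31; y = λ·(33 - 31) - 1 ≡ 22. → (31, 22)
3Q: (31, 22) + (33, 1). λ = (1 - 22)/(33 - 31) ≡ 26/2 mod 47. 2⁻¹ ≡ 24 (mod 47) since 2·24 = 48 ≡ 1, so λ ≡ 13.
  x = λ² - 31 - 33 = 169 - 64 ≡ 11; y = λ·(31 - 11) - 22 ≡ 3. → (11, 3)
3Q = (11, 3).
Finally 4P + 3Q:
(33, 46) + (11, 3). λ = (3 - 46)/(11 - 33) ≡ 4/25 mod 47. 25⁻¹ ≡ 32 (mod 47), so λ ≡ 34.
  x = λ² - 33 - 11 = 1156 - 44 ≡ 31; y = λ·(33 - 31) - 46 ≡ 22. → (31, 22)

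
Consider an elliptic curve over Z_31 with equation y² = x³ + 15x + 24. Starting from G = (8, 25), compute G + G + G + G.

Double-and-add on 4 = (100)₂. Start with G = (8, 25) for the leading 1-bit.
double: tangent at (8, 25): λ = (3·8² + 15)/(2·25) ≡ 21/19. 19⁻¹ ≡ 18 (mod 31) since 19·18 = 342 ≡ 1, so λ ≡ 21·18 ≡ 6.
  x = λ² - 8 - 8 = 36 - 16 ≡ 20; y = λ·(8 - 20) - 25 ≡ 27. → (20, 27)
double: tangent at (20, 27): λ = (3·20² + 15)/(2·27) ≡ 6/23. 23⁻¹ ≡ 27 (mod 31) since 23·27 = 621 ≡ 1, so λ ≡ 6·27 ≡ 7.
  x = λ² - 20 - 20 = 49 - 40 ≡ 9; y = λ·(20 - 9) - 27 ≡ 19. → (9, 19)

(9, 19)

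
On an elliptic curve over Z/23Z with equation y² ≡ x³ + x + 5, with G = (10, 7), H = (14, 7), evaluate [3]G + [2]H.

(10, 16)

First 3G:
Repeated addition: build up to 3G.
2G: tangent at (10, 7): λ = (3·10² + 1)/(2·7) ≡ 2/14. 14⁻¹ ≡ 5 (mod 23), so λ ≡ 2·5 ≡ 10.
  x = λ² - 10 - 10 = 100 - 20 ≡ 11; y = λ·(10 - 11) - 7 ≡ 6. → (11, 6)
3G: (11, 6) + (10, 7). λ = (7 - 6)/(10 - 11) ≡ 1/22 mod 23. 22⁻¹ ≡ 22 (mod 23), so λ ≡ 22.
  x = λ² - 11 - 10 = 484 - 21 ≡ 3; y = λ·(11 - 3) - 6 ≡ 9. → (3, 9)
3G = (3, 9).
Next 2H:
Repeated addition: build up to 2H.
2H: tangent at (14, 7): λ = (3·14² + 1)/(2·7) ≡ 14/14. 14⁻¹ ≡ 5 (mod 23) since 14·5 = 70 ≡ 1, so λ ≡ 14·5 ≡ 1.
  x = λ² - 14 - 14 = 1 - 28 ≡ 19; y = λ·(14 - 19) - 7 ≡ 11. → (19, 11)
2H = (19, 11).
Finally 3G + 2H:
(3, 9) + (19, 11). λ = (11 - 9)/(19 - 3) ≡ 2/16 mod 23. 16⁻¹ ≡ 13 (mod 23), so λ ≡ 3.
  x = λ² - 3 - 19 = 9 - 22 ≡ 10; y = λ·(3 - 10) - 9 ≡ 16. → (10, 16)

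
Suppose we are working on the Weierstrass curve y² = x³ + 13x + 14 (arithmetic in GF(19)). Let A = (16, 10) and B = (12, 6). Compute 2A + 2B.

First 2A:
Repeated addition: build up to 2A.
2A: tangent at (16, 10): λ = (3·16² + 13)/(2·10) ≡ 2/1. 1⁻¹ ≡ 1 (mod 19) since 1·1 = 1 ≡ 1, so λ ≡ 2·1 ≡ 2.
  x = λ² - 16 - 16 = 4 - 32 ≡ 10; y = λ·(16 - 10) - 10 ≡ 2. → (10, 2)
2A = (10, 2).
Next 2B:
Repeated addition: build up to 2B.
2B: tangent at (12, 6): λ = (3·12² + 13)/(2·6) ≡ 8/12. 12⁻¹ ≡ 8 (mod 19), so λ ≡ 8·8 ≡ 7.
  x = λ² - 12 - 12 = 49 - 24 ≡ 6; y = λ·(12 - 6) - 6 ≡ 17. → (6, 17)
2B = (6, 17).
Finally 2A + 2B:
(10, 2) + (6, 17). λ = (17 - 2)/(6 - 10) ≡ 15/15 mod 19. 15⁻¹ ≡ 14 (mod 19), so λ ≡ 1.
  x = λ² - 10 - 6 = 1 - 16 ≡ 4; y = λ·(10 - 4) - 2 ≡ 4. → (4, 4)

(4, 4)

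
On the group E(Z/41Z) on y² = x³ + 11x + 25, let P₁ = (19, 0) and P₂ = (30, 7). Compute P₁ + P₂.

(19, 0) + (30, 7). λ = (7 - 0)/(30 - 19) ≡ 7/11 mod 41. 11⁻¹ ≡ 15 (mod 41), so λ ≡ 23.
  x = λ² - 19 - 30 = 529 - 49 ≡ 29; y = λ·(19 - 29) - 0 ≡ 16. → (29, 16)

(29, 16)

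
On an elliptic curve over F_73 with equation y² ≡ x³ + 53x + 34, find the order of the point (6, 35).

2P: tangent at (6, 35): λ = (3·6² + 53)/(2·35) ≡ 15/70. 70⁻¹ ≡ 24 (mod 73), so λ ≡ 15·24 ≡ 68.
  x = λ² - 6 - 6 = 4624 - 12 ≡ 13; y = λ·(6 - 13) - 35 ≡ 0. → (13, 0)
3P: (13, 0) + (6, 35). λ = (35 - 0)/(6 - 13) ≡ 35/66 mod 73. 66⁻¹ ≡ 52 (mod 73), so λ ≡ 68.
  x = λ² - 13 - 6 = 4624 - 19 ≡ 6; y = λ·(13 - 6) - 0 ≡ 38. → (6, 38)
4P: (6, 38) + (6, 35): same x and y₁ ≡ -y₂, so the sum is O.
4P = O, so the order is 4.

4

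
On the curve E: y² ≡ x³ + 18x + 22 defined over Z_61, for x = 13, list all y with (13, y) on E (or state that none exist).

14, 47

x³ + 18x + 22 = 2453 ≡ 13 (mod 61).
Square roots of 13 mod 61: 14 and 47 (since 14² = 196 ≡ 13).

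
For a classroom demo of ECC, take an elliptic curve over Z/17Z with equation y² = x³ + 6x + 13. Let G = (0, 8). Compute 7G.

(2, 4)

Repeated addition: build up to 7G.
2G: tangent at (0, 8): λ = (3·0² + 6)/(2·8) ≡ 6/16. 16⁻¹ ≡ 16 (mod 17), so λ ≡ 6·16 ≡ 11.
  x = λ² - 0 - 0 = 121 - 0 ≡ 2; y = λ·(0 - 2) - 8 ≡ 4. → (2, 4)
3G: (2, 4) + (0, 8). λ = (8 - 4)/(0 - 2) ≡ 4/15 mod 17. 15⁻¹ ≡ 8 (mod 17), so λ ≡ 15.
  x = λ² - 2 - 0 = 225 - 2 ≡ 2; y = λ·(2 - 2) - 4 ≡ 13. → (2, 13)
4G: (2, 13) + (0, 8). λ = (8 - 13)/(0 - 2) ≡ 12/15 mod 17. 15⁻¹ ≡ 8 (mod 17), so λ ≡ 11.
  x = λ² - 2 - 0 = 121 - 2 ≡ 0; y = λ·(2 - 0) - 13 ≡ 9. → (0, 9)
5G: (0, 9) + (0, 8): same x and y₁ ≡ -y₂, so the sum is 𝒪.
6G: 𝒪 + (0, 8) = (0, 8) (identity).
7G: tangent at (0, 8): λ = (3·0² + 6)/(2·8) ≡ 6/16. 16⁻¹ ≡ 16 (mod 17) since 16·16 = 256 ≡ 1, so λ ≡ 6·16 ≡ 11.
  x = λ² - 0 - 0 = 121 - 0 ≡ 2; y = λ·(0 - 2) - 8 ≡ 4. → (2, 4)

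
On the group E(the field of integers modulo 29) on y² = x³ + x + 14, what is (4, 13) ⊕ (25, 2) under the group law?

(4, 13) + (25, 2). λ = (2 - 13)/(25 - 4) ≡ 18/21 mod 29. 21⁻¹ ≡ 18 (mod 29) since 21·18 = 378 ≡ 1, so λ ≡ 5.
  x = λ² - 4 - 25 = 25 - 29 ≡ 25; y = λ·(4 - 25) - 13 ≡ 27. → (25, 27)

(25, 27)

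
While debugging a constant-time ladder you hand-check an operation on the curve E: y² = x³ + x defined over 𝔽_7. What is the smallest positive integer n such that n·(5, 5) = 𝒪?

2P: tangent at (5, 5): λ = (3·5² + 1)/(2·5) ≡ 6/3. 3⁻¹ ≡ 5 (mod 7) since 3·5 = 15 ≡ 1, so λ ≡ 6·5 ≡ 2.
  x = λ² - 5 - 5 = 4 - 10 ≡ 1; y = λ·(5 - 1) - 5 ≡ 3. → (1, 3)
3P: (1, 3) + (5, 5). λ = (5 - 3)/(5 - 1) ≡ 2/4 mod 7. 4⁻¹ ≡ 2 (mod 7), so λ ≡ 4.
  x = λ² - 1 - 5 = 16 - 6 ≡ 3; y = λ·(1 - 3) - 3 ≡ 3. → (3, 3)
4P: (3, 3) + (5, 5). λ = (5 - 3)/(5 - 3) ≡ 2/2 mod 7. 2⁻¹ ≡ 4 (mod 7) since 2·4 = 8 ≡ 1, so λ ≡ 1.
  x = λ² - 3 - 5 = 1 - 8 ≡ 0; y = λ·(3 - 0) - 3 ≡ 0. → (0, 0)
5P: (0, 0) + (5, 5). λ = (5 - 0)/(5 - 0) ≡ 5/5 mod 7. 5⁻¹ ≡ 3 (mod 7), so λ ≡ 1.
  x = λ² - 0 - 5 = 1 - 5 ≡ 3; y = λ·(0 - 3) - 0 ≡ 4. → (3, 4)
6P: (3, 4) + (5, 5). λ = (5 - 4)/(5 - 3) ≡ 1/2 mod 7. 2⁻¹ ≡ 4 (mod 7), so λ ≡ 4.
  x = λ² - 3 - 5 = 16 - 8 ≡ 1; y = λ·(3 - 1) - 4 ≡ 4. → (1, 4)
7P: (1, 4) + (5, 5). λ = (5 - 4)/(5 - 1) ≡ 1/4 mod 7. 4⁻¹ ≡ 2 (mod 7), so λ ≡ 2.
  x = λ² - 1 - 5 = 4 - 6 ≡ 5; y = λ·(1 - 5) - 4 ≡ 2. → (5, 2)
8P: (5, 2) + (5, 5): same x and y₁ ≡ -y₂, so the sum is 𝒪.
8P = 𝒪, so the order is 8.

8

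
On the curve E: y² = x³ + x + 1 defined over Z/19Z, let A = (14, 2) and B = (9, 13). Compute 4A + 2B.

First 4A:
Repeated addition: build up to 4A.
2A: tangent at (14, 2): λ = (3·14² + 1)/(2·2) ≡ 0/4. 4⁻¹ ≡ 5 (mod 19), so λ ≡ 0·5 ≡ 0.
  x = λ² - 14 - 14 = 0 - 28 ≡ 10; y = λ·(14 - 10) - 2 ≡ 17. → (10, 17)
3A: (10, 17) + (14, 2). λ = (2 - 17)/(14 - 10) ≡ 4/4 mod 19. 4⁻¹ ≡ 5 (mod 19), so λ ≡ 1.
  x = λ² - 10 - 14 = 1 - 24 ≡ 15; y = λ·(10 - 15) - 17 ≡ 16. → (15, 16)
4A: (15, 16) + (14, 2). λ = (2 - 16)/(14 - 15) ≡ 5/18 mod 19. 18⁻¹ ≡ 18 (mod 19) since 18·18 = 324 ≡ 1, so λ ≡ 14.
  x = λ² - 15 - 14 = 196 - 29 ≡ 15; y = λ·(15 - 15) - 16 ≡ 3. → (15, 3)
4A = (15, 3).
Next 2B:
Repeated addition: build up to 2B.
2B: tangent at (9, 13): λ = (3·9² + 1)/(2·13) ≡ 16/7. 7⁻¹ ≡ 11 (mod 19), so λ ≡ 16·11 ≡ 5.
  x = λ² - 9 - 9 = 25 - 18 ≡ 7; y = λ·(9 - 7) - 13 ≡ 16. → (7, 16)
2B = (7, 16).
Finally 4A + 2B:
(15, 3) + (7, 16). λ = (16 - 3)/(7 - 15) ≡ 13/11 mod 19. 11⁻¹ ≡ 7 (mod 19), so λ ≡ 15.
  x = λ² - 15 - 7 = 225 - 22 ≡ 13; y = λ·(15 - 13) - 3 ≡ 8. → (13, 8)

(13, 8)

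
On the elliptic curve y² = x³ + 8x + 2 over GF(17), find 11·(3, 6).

(14, 6)

Write P = (3, 6).
Repeated addition: build up to 11P.
2P: tangent at (3, 6): λ = (3·3² + 8)/(2·6) ≡ 1/12. 12⁻¹ ≡ 10 (mod 17) since 12·10 = 120 ≡ 1, so λ ≡ 1·10 ≡ 10.
  x = λ² - 3 - 3 = 100 - 6 ≡ 9; y = λ·(3 - 9) - 6 ≡ 2. → (9, 2)
3P: (9, 2) + (3, 6). λ = (6 - 2)/(3 - 9) ≡ 4/11 mod 17. 11⁻¹ ≡ 14 (mod 17) since 11·14 = 154 ≡ 1, so λ ≡ 5.
  x = λ² - 9 - 3 = 25 - 12 ≡ 13; y = λ·(9 - 13) - 2 ≡ 12. → (13, 12)
4P: (13, 12) + (3, 6). λ = (6 - 12)/(3 - 13) ≡ 11/7 mod 17. 7⁻¹ ≡ 5 (mod 17), so λ ≡ 4.
  x = λ² - 13 - 3 = 16 - 16 ≡ 0; y = λ·(13 - 0) - 12 ≡ 6. → (0, 6)
5P: (0, 6) + (3, 6). λ = (6 - 6)/(3 - 0) ≡ 0/3 mod 17. 3⁻¹ ≡ 6 (mod 17), so λ ≡ 0.
  x = λ² - 0 - 3 = 0 - 3 ≡ 14; y = λ·(0 - 14) - 6 ≡ 11. → (14, 11)
6P: (14, 11) + (3, 6). λ = (6 - 11)/(3 - 14) ≡ 12/6 mod 17. 6⁻¹ ≡ 3 (mod 17) since 6·3 = 18 ≡ 1, so λ ≡ 2.
  x = λ² - 14 - 3 = 4 - 17 ≡ 4; y = λ·(14 - 4) - 11 ≡ 9. → (4, 9)
7P: (4, 9) + (3, 6). λ = (6 - 9)/(3 - 4) ≡ 14/16 mod 17. 16⁻¹ ≡ 16 (mod 17), so λ ≡ 3.
  x = λ² - 4 - 3 = 9 - 7 ≡ 2; y = λ·(4 - 2) - 9 ≡ 14. → (2, 14)
8P: (2, 14) + (3, 6). λ = (6 - 14)/(3 - 2) ≡ 9/1 mod 17. 1⁻¹ ≡ 1 (mod 17), so λ ≡ 9.
  x = λ² - 2 - 3 = 81 - 5 ≡ 8; y = λ·(2 - 8) - 14 ≡ 0. → (8, 0)
9P: (8, 0) + (3, 6). λ = (6 - 0)/(3 - 8) ≡ 6/12 mod 17. 12⁻¹ ≡ 10 (mod 17), so λ ≡ 9.
  x = λ² - 8 - 3 = 81 - 11 ≡ 2; y = λ·(8 - 2) - 0 ≡ 3. → (2, 3)
10P: (2, 3) + (3, 6). λ = (6 - 3)/(3 - 2) ≡ 3/1 mod 17. 1⁻¹ ≡ 1 (mod 17) since 1·1 = 1 ≡ 1, so λ ≡ 3.
  x = λ² - 2 - 3 = 9 - 5 ≡ 4; y = λ·(2 - 4) - 3 ≡ 8. → (4, 8)
11P: (4, 8) + (3, 6). λ = (6 - 8)/(3 - 4) ≡ 15/16 mod 17. 16⁻¹ ≡ 16 (mod 17), so λ ≡ 2.
  x = λ² - 4 - 3 = 4 - 7 ≡ 14; y = λ·(4 - 14) - 8 ≡ 6. → (14, 6)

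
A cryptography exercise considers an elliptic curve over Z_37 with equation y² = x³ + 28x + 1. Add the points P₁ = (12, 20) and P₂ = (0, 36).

(35, 23)

(12, 20) + (0, 36). λ = (36 - 20)/(0 - 12) ≡ 16/25 mod 37. 25⁻¹ ≡ 3 (mod 37) since 25·3 = 75 ≡ 1, so λ ≡ 11.
  x = λ² - 12 - 0 = 121 - 12 ≡ 35; y = λ·(12 - 35) - 20 ≡ 23. → (35, 23)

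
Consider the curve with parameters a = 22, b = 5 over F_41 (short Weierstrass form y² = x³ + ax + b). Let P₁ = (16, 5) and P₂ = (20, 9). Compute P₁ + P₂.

(16, 5) + (20, 9). λ = (9 - 5)/(20 - 16) ≡ 4/4 mod 41. 4⁻¹ ≡ 31 (mod 41), so λ ≡ 1.
  x = λ² - 16 - 20 = 1 - 36 ≡ 6; y = λ·(16 - 6) - 5 ≡ 5. → (6, 5)

(6, 5)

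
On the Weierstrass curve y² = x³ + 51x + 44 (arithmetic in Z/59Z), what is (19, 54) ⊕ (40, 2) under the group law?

(19, 54) + (40, 2). λ = (2 - 54)/(40 - 19) ≡ 7/21 mod 59. 21⁻¹ ≡ 45 (mod 59), so λ ≡ 20.
  x = λ² - 19 - 40 = 400 - 59 ≡ 46; y = λ·(19 - 46) - 54 ≡ 55. → (46, 55)

(46, 55)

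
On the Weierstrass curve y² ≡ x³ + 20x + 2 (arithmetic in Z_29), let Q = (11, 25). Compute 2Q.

(13, 20)

tangent at (11, 25): λ = (3·11² + 20)/(2·25) ≡ 6/21. 21⁻¹ ≡ 18 (mod 29), so λ ≡ 6·18 ≡ 21.
  x = λ² - 11 - 11 = 441 - 22 ≡ 13; y = λ·(11 - 13) - 25 ≡ 20. → (13, 20)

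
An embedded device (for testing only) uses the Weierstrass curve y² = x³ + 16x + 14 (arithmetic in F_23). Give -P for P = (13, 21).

(13, 2)

-(13, 21) = (13, -21 mod 23) = (13, 2).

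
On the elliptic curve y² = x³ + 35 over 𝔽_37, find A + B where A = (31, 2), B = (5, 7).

(31, 2) + (5, 7). λ = (7 - 2)/(5 - 31) ≡ 5/11 mod 37. 11⁻¹ ≡ 27 (mod 37), so λ ≡ 24.
  x = λ² - 31 - 5 = 576 - 36 ≡ 22; y = λ·(31 - 22) - 2 ≡ 29. → (22, 29)

(22, 29)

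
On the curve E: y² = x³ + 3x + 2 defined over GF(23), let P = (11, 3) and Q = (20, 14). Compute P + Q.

(4, 3)

(11, 3) + (20, 14). λ = (14 - 3)/(20 - 11) ≡ 11/9 mod 23. 9⁻¹ ≡ 18 (mod 23) since 9·18 = 162 ≡ 1, so λ ≡ 14.
  x = λ² - 11 - 20 = 196 - 31 ≡ 4; y = λ·(11 - 4) - 3 ≡ 3. → (4, 3)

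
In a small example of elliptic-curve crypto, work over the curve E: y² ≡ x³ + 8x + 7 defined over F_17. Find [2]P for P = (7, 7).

(11, 7)

tangent at (7, 7): λ = (3·7² + 8)/(2·7) ≡ 2/14. 14⁻¹ ≡ 11 (mod 17) since 14·11 = 154 ≡ 1, so λ ≡ 2·11 ≡ 5.
  x = λ² - 7 - 7 = 25 - 14 ≡ 11; y = λ·(7 - 11) - 7 ≡ 7. → (11, 7)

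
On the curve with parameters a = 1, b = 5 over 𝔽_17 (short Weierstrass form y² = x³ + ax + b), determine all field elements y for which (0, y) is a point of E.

x³ + 1x + 5 = 5 ≡ 5 (mod 17).
5 is a non-residue mod 17; no y exists.

none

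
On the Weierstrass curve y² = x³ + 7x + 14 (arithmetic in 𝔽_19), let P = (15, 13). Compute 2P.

(17, 12)

tangent at (15, 13): λ = (3·15² + 7)/(2·13) ≡ 17/7. 7⁻¹ ≡ 11 (mod 19), so λ ≡ 17·11 ≡ 16.
  x = λ² - 15 - 15 = 256 - 30 ≡ 17; y = λ·(15 - 17) - 13 ≡ 12. → (17, 12)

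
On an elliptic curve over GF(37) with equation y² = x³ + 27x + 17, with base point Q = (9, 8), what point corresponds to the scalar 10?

(13, 30)

Double-and-add on 10 = (1010)₂. Start with Q = (9, 8) for the leading 1-bit.
double: tangent at (9, 8): λ = (3·9² + 27)/(2·8) ≡ 11/16. 16⁻¹ ≡ 7 (mod 37), so λ ≡ 11·7 ≡ 3.
  x = λ² - 9 - 9 = 9 - 18 ≡ 28; y = λ·(9 - 28) - 8 ≡ 9. → (28, 9)
double: tangent at (28, 9): λ = (3·28² + 27)/(2·9) ≡ 11/18. 18⁻¹ ≡ 35 (mod 37) since 18·35 = 630 ≡ 1, so λ ≡ 11·35 ≡ 15.
  x = λ² - 28 - 28 = 225 - 56 ≡ 21; y = λ·(28 - 21) - 9 ≡ 22. → (21, 22)
add Q: (21, 22) + (9, 8). λ = (8 - 22)/(9 - 21) ≡ 23/25 mod 37. 25⁻¹ ≡ 3 (mod 37), so λ ≡ 32.
  x = λ² - 21 - 9 = 1024 - 30 ≡ 32; y = λ·(21 - 32) - 22 ≡ 33. → (32, 33)
double: tangent at (32, 33): λ = (3·32² + 27)/(2·33) ≡ 28/29. 29⁻¹ ≡ 23 (mod 37), so λ ≡ 28·23 ≡ 15.
  x = λ² - 32 - 32 = 225 - 64 ≡ 13; y = λ·(32 - 13) - 33 ≡ 30. → (13, 30)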